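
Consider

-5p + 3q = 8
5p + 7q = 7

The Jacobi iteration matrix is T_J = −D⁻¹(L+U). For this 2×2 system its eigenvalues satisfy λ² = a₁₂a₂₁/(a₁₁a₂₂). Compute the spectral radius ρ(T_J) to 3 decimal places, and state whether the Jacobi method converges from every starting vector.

0.655

a₁₂a₂₁/(a₁₁a₂₂) = (3)·(5) / ((-5)·(7)) = -0.428571
ρ = √|-0.428571| = √0.428571 = 0.655
ρ < 1, so Jacobi converges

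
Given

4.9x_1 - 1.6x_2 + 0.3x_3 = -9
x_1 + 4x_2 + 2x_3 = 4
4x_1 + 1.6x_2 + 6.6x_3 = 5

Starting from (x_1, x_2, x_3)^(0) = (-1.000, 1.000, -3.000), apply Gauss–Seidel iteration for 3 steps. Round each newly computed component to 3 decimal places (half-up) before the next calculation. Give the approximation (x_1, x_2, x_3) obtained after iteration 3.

(-1.644, 0.837, 1.551)

Iteration 1:
  x_1 = (-9 - (-1.6)·1.000 - (0.3)·-3.000) / (4.9) = -1.327
  x_2 = (4 - (1)·-1.327 - (2)·-3.000) / (4) = 2.832
  x_3 = (5 - (4)·-1.327 - (1.6)·2.832) / (6.6) = 0.875
Iteration 2:
  x_1 = (-9 - (-1.6)·2.832 - (0.3)·0.875) / (4.9) = -0.966
  x_2 = (4 - (1)·-0.966 - (2)·0.875) / (4) = 0.804
  x_3 = (5 - (4)·-0.966 - (1.6)·0.804) / (6.6) = 1.148
Iteration 3:
  x_1 = (-9 - (-1.6)·0.804 - (0.3)·1.148) / (4.9) = -1.644
  x_2 = (4 - (1)·-1.644 - (2)·1.148) / (4) = 0.837
  x_3 = (5 - (4)·-1.644 - (1.6)·0.837) / (6.6) = 1.551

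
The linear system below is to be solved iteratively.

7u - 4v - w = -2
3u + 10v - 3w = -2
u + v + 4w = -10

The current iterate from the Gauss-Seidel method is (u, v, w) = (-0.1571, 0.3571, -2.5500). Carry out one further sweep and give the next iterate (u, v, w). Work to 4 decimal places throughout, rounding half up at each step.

(-0.4459, -0.8312, -2.1807)

One sweep:
  u = (-2 - (-4)·0.3571 - (-1)·-2.5500) / (7) = -0.4459
  v = (-2 - (3)·-0.4459 - (-3)·-2.5500) / (10) = -0.8312
  w = (-10 - (1)·-0.4459 - (1)·-0.8312) / (4) = -2.1807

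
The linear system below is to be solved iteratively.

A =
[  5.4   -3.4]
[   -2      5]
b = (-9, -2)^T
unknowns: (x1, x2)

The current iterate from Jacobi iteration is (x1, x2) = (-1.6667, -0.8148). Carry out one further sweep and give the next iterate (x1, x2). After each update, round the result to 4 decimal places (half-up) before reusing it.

One sweep:
  x1 = (-9 - (-3.4)·-0.8148) / (5.4) = -2.1797
  x2 = (-2 - (-2)·-1.6667) / (5) = -1.0667

(-2.1797, -1.0667)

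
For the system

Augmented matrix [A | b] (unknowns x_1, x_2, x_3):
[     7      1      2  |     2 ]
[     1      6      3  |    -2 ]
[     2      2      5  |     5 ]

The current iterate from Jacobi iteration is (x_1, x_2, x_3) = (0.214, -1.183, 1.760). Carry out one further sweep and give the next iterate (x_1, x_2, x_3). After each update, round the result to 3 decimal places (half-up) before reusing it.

(-0.048, -1.249, 1.388)

One sweep:
  x_1 = (2 - (1)·-1.183 - (2)·1.760) / (7) = -0.048
  x_2 = (-2 - (1)·0.214 - (3)·1.760) / (6) = -1.249
  x_3 = (5 - (2)·0.214 - (2)·-1.183) / (5) = 1.388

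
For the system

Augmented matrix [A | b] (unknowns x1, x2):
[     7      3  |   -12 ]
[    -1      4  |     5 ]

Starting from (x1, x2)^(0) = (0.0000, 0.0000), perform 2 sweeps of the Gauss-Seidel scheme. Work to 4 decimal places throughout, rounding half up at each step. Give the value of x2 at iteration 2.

0.7334

Iteration 1:
  x1 = (-12 - (3)·0.0000) / (7) = -1.7143
  x2 = (5 - (-1)·-1.7143) / (4) = 0.8214
Iteration 2:
  x1 = (-12 - (3)·0.8214) / (7) = -2.0663
  x2 = (5 - (-1)·-2.0663) / (4) = 0.7334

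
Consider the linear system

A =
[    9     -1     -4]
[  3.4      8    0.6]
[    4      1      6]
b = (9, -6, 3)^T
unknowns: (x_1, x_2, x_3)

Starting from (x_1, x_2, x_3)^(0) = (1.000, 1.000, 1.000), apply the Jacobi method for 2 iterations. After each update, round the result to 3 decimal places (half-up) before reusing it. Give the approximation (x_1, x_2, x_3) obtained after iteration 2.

Iteration 1:
  x_1 = (9 - (-1)·1.000 - (-4)·1.000) / (9) = 1.556
  x_2 = (-6 - (3.4)·1.000 - (0.6)·1.000) / (8) = -1.250
  x_3 = (3 - (4)·1.000 - (1)·1.000) / (6) = -0.333
Iteration 2:
  x_1 = (9 - (-1)·-1.250 - (-4)·-0.333) / (9) = 0.713
  x_2 = (-6 - (3.4)·1.556 - (0.6)·-0.333) / (8) = -1.386
  x_3 = (3 - (4)·1.556 - (1)·-1.250) / (6) = -0.329

(0.713, -1.386, -0.329)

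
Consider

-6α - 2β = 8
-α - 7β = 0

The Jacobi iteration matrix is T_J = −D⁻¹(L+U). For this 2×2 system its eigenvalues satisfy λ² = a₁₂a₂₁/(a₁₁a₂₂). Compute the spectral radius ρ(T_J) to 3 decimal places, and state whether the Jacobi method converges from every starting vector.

a₁₂a₂₁/(a₁₁a₂₂) = (-2)·(-1) / ((-6)·(-7)) = 0.047619
ρ = √|0.047619| = √0.047619 = 0.218
ρ < 1, so Jacobi converges

0.218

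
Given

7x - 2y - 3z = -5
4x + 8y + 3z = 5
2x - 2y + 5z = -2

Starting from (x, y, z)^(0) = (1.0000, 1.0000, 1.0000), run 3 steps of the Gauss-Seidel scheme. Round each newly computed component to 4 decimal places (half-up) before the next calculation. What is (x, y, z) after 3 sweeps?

(-0.2400, 0.6108, -0.0597)

Iteration 1:
  x = (-5 - (-2)·1.0000 - (-3)·1.0000) / (7) = 0.0000
  y = (5 - (4)·0.0000 - (3)·1.0000) / (8) = 0.2500
  z = (-2 - (2)·0.0000 - (-2)·0.2500) / (5) = -0.3000
Iteration 2:
  x = (-5 - (-2)·0.2500 - (-3)·-0.3000) / (7) = -0.7714
  y = (5 - (4)·-0.7714 - (3)·-0.3000) / (8) = 1.1232
  z = (-2 - (2)·-0.7714 - (-2)·1.1232) / (5) = 0.3578
Iteration 3:
  x = (-5 - (-2)·1.1232 - (-3)·0.3578) / (7) = -0.2400
  y = (5 - (4)·-0.2400 - (3)·0.3578) / (8) = 0.6108
  z = (-2 - (2)·-0.2400 - (-2)·0.6108) / (5) = -0.0597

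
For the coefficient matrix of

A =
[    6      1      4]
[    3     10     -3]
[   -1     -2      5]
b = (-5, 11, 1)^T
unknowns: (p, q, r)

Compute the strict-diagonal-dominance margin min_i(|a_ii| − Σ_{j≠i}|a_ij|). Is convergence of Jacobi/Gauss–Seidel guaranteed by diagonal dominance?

row 1: |6| − (1+4) = 1
row 2: |10| − (3+3) = 4
row 3: |5| − (1+2) = 2
minimum over rows = 1 → strictly diagonally dominant (convergence guaranteed)

1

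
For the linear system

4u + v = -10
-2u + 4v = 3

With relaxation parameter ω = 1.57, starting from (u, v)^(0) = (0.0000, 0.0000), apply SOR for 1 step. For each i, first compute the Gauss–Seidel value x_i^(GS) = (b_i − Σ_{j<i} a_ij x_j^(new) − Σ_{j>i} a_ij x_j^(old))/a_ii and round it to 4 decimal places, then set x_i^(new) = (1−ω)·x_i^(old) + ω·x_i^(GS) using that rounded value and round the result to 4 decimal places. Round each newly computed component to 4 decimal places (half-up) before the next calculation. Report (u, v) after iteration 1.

Iteration 1:
  u: GS value = (-10 - (1)·0.0000) / (4) = -2.5000;  u ← (1−ω)·0.0000 + ω·-2.5000 = -3.9250
  v: GS value = (3 - (-2)·-3.9250) / (4) = -1.2125;  v ← (1−ω)·0.0000 + ω·-1.2125 = -1.9036

(-3.9250, -1.9036)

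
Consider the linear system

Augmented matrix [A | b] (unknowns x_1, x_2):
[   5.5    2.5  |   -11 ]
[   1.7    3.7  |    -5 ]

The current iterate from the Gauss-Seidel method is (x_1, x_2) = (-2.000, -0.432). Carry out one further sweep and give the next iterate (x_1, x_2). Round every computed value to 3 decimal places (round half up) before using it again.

(-1.804, -0.522)

One sweep:
  x_1 = (-11 - (2.5)·-0.432) / (5.5) = -1.804
  x_2 = (-5 - (1.7)·-1.804) / (3.7) = -0.522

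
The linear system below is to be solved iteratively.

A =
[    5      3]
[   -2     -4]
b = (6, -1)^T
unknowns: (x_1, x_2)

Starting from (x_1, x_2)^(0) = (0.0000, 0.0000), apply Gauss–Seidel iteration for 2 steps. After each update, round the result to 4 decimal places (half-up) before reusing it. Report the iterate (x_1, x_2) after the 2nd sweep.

(1.4100, -0.4550)

Iteration 1:
  x_1 = (6 - (3)·0.0000) / (5) = 1.2000
  x_2 = (-1 - (-2)·1.2000) / (-4) = -0.3500
Iteration 2:
  x_1 = (6 - (3)·-0.3500) / (5) = 1.4100
  x_2 = (-1 - (-2)·1.4100) / (-4) = -0.4550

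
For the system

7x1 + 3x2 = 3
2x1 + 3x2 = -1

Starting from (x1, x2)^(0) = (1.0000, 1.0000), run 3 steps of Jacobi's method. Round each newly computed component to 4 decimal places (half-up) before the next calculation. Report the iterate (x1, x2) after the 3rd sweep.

(0.5714, -0.9047)

Iteration 1:
  x1 = (3 - (3)·1.0000) / (7) = 0.0000
  x2 = (-1 - (2)·1.0000) / (3) = -1.0000
Iteration 2:
  x1 = (3 - (3)·-1.0000) / (7) = 0.8571
  x2 = (-1 - (2)·0.0000) / (3) = -0.3333
Iteration 3:
  x1 = (3 - (3)·-0.3333) / (7) = 0.5714
  x2 = (-1 - (2)·0.8571) / (3) = -0.9047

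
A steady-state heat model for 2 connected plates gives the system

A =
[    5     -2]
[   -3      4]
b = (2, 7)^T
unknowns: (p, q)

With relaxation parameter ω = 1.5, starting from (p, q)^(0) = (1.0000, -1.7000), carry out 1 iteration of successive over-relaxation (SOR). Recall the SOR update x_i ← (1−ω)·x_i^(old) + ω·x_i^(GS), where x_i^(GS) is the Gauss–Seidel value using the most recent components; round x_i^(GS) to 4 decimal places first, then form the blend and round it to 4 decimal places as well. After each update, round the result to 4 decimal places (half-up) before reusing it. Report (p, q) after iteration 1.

(-0.9200, 2.4400)

Iteration 1:
  p: GS value = (2 - (-2)·-1.7000) / (5) = -0.2800;  p ← (1−ω)·1.0000 + ω·-0.2800 = -0.9200
  q: GS value = (7 - (-3)·-0.9200) / (4) = 1.0600;  q ← (1−ω)·-1.7000 + ω·1.0600 = 2.4400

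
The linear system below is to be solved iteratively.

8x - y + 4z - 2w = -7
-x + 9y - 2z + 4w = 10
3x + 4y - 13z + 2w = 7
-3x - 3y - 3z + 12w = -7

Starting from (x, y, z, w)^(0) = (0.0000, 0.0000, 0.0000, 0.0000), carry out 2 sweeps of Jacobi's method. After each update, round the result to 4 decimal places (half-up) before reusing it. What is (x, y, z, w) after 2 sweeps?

Iteration 1:
  x = (-7 - (-1)·0.0000 - (4)·0.0000 - (-2)·0.0000) / (8) = -0.8750
  y = (10 - (-1)·0.0000 - (-2)·0.0000 - (4)·0.0000) / (9) = 1.1111
  z = (7 - (3)·0.0000 - (4)·0.0000 - (2)·0.0000) / (-13) = -0.5385
  w = (-7 - (-3)·0.0000 - (-3)·0.0000 - (-3)·0.0000) / (12) = -0.5833
Iteration 2:
  x = (-7 - (-1)·1.1111 - (4)·-0.5385 - (-2)·-0.5833) / (8) = -0.6127
  y = (10 - (-1)·-0.8750 - (-2)·-0.5385 - (4)·-0.5833) / (9) = 1.1535
  z = (7 - (3)·-0.8750 - (4)·1.1111 - (2)·-0.5833) / (-13) = -0.4882
  w = (-7 - (-3)·-0.8750 - (-3)·1.1111 - (-3)·-0.5385) / (12) = -0.6589

(-0.6127, 1.1535, -0.4882, -0.6589)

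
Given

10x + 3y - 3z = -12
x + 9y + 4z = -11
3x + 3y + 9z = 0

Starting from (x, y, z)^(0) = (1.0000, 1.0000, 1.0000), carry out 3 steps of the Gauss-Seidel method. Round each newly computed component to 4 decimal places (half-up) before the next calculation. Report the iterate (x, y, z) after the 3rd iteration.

Iteration 1:
  x = (-12 - (3)·1.0000 - (-3)·1.0000) / (10) = -1.2000
  y = (-11 - (1)·-1.2000 - (4)·1.0000) / (9) = -1.5333
  z = (0 - (3)·-1.2000 - (3)·-1.5333) / (9) = 0.9111
Iteration 2:
  x = (-12 - (3)·-1.5333 - (-3)·0.9111) / (10) = -0.4667
  y = (-11 - (1)·-0.4667 - (4)·0.9111) / (9) = -1.5753
  z = (0 - (3)·-0.4667 - (3)·-1.5753) / (9) = 0.6807
Iteration 3:
  x = (-12 - (3)·-1.5753 - (-3)·0.6807) / (10) = -0.5232
  y = (-11 - (1)·-0.5232 - (4)·0.6807) / (9) = -1.4666
  z = (0 - (3)·-0.5232 - (3)·-1.4666) / (9) = 0.6633

(-0.5232, -1.4666, 0.6633)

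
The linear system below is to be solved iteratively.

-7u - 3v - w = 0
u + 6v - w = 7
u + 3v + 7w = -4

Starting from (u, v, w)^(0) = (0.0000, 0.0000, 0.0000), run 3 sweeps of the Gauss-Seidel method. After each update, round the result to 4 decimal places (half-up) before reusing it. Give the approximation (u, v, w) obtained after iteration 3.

Iteration 1:
  u = (0 - (-3)·0.0000 - (-1)·0.0000) / (-7) = 0.0000
  v = (7 - (1)·0.0000 - (-1)·0.0000) / (6) = 1.1667
  w = (-4 - (1)·0.0000 - (3)·1.1667) / (7) = -1.0714
Iteration 2:
  u = (0 - (-3)·1.1667 - (-1)·-1.0714) / (-7) = -0.3470
  v = (7 - (1)·-0.3470 - (-1)·-1.0714) / (6) = 1.0459
  w = (-4 - (1)·-0.3470 - (3)·1.0459) / (7) = -0.9701
Iteration 3:
  u = (0 - (-3)·1.0459 - (-1)·-0.9701) / (-7) = -0.3097
  v = (7 - (1)·-0.3097 - (-1)·-0.9701) / (6) = 1.0566
  w = (-4 - (1)·-0.3097 - (3)·1.0566) / (7) = -0.9800

(-0.3097, 1.0566, -0.9800)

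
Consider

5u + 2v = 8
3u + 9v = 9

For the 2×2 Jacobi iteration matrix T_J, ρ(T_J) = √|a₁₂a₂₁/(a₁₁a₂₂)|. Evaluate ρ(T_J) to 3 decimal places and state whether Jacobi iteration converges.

0.365

a₁₂a₂₁/(a₁₁a₂₂) = (2)·(3) / ((5)·(9)) = 0.133333
ρ = √|0.133333| = √0.133333 = 0.365
ρ < 1, so Jacobi converges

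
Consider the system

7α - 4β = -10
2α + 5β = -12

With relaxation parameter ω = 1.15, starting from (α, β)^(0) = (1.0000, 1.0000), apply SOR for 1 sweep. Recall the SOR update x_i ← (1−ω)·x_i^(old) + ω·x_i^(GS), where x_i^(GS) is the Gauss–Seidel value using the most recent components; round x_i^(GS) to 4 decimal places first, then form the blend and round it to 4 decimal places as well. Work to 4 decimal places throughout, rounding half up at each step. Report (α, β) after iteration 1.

(-1.1357, -2.3876)

Iteration 1:
  α: GS value = (-10 - (-4)·1.0000) / (7) = -0.8571;  α ← (1−ω)·1.0000 + ω·-0.8571 = -1.1357
  β: GS value = (-12 - (2)·-1.1357) / (5) = -1.9457;  β ← (1−ω)·1.0000 + ω·-1.9457 = -2.3876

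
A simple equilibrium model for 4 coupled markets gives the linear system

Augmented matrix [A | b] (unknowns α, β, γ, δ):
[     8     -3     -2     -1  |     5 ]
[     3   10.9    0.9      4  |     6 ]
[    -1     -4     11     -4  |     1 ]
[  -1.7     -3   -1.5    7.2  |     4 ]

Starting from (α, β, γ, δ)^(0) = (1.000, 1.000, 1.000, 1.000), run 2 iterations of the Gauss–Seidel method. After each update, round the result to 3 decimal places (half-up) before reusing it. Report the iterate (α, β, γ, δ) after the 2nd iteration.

Iteration 1:
  α = (5 - (-3)·1.000 - (-2)·1.000 - (-1)·1.000) / (8) = 1.375
  β = (6 - (3)·1.375 - (0.9)·1.000 - (4)·1.000) / (10.9) = -0.278
  γ = (1 - (-1)·1.375 - (-4)·-0.278 - (-4)·1.000) / (11) = 0.478
  δ = (4 - (-1.7)·1.375 - (-3)·-0.278 - (-1.5)·0.478) / (7.2) = 0.864
Iteration 2:
  α = (5 - (-3)·-0.278 - (-2)·0.478 - (-1)·0.864) / (8) = 0.748
  β = (6 - (3)·0.748 - (0.9)·0.478 - (4)·0.864) / (10.9) = -0.012
  γ = (1 - (-1)·0.748 - (-4)·-0.012 - (-4)·0.864) / (11) = 0.469
  δ = (4 - (-1.7)·0.748 - (-3)·-0.012 - (-1.5)·0.469) / (7.2) = 0.825

(0.748, -0.012, 0.469, 0.825)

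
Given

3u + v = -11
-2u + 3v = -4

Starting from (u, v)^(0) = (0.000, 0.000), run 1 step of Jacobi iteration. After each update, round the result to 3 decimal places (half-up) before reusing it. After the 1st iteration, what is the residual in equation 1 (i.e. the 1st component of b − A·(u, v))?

Iteration 1:
  u = (-11 - (1)·0.000) / (3) = -3.667
  v = (-4 - (-2)·0.000) / (3) = -1.333
Residual b − A·x = (1.334, -7.335)

1.334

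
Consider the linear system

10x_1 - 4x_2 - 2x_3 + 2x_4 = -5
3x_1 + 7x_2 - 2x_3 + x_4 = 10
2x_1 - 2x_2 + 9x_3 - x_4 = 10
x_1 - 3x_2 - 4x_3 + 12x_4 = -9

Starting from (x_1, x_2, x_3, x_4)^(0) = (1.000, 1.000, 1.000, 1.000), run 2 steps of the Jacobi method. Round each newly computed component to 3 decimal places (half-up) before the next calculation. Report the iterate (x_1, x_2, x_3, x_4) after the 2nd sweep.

Iteration 1:
  x_1 = (-5 - (-4)·1.000 - (-2)·1.000 - (2)·1.000) / (10) = -0.100
  x_2 = (10 - (3)·1.000 - (-2)·1.000 - (1)·1.000) / (7) = 1.143
  x_3 = (10 - (2)·1.000 - (-2)·1.000 - (-1)·1.000) / (9) = 1.222
  x_4 = (-9 - (1)·1.000 - (-3)·1.000 - (-4)·1.000) / (12) = -0.250
Iteration 2:
  x_1 = (-5 - (-4)·1.143 - (-2)·1.222 - (2)·-0.250) / (10) = 0.252
  x_2 = (10 - (3)·-0.100 - (-2)·1.222 - (1)·-0.250) / (7) = 1.856
  x_3 = (10 - (2)·-0.100 - (-2)·1.143 - (-1)·-0.250) / (9) = 1.360
  x_4 = (-9 - (1)·-0.100 - (-3)·1.143 - (-4)·1.222) / (12) = -0.049

(0.252, 1.856, 1.360, -0.049)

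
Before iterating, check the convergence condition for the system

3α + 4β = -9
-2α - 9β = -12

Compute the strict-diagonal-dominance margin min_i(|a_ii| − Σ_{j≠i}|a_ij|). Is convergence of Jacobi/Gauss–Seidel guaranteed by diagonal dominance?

row 1: |3| − (4) = -1
row 2: |-9| − (2) = 7
minimum over rows = -1 → not strictly diagonally dominant

-1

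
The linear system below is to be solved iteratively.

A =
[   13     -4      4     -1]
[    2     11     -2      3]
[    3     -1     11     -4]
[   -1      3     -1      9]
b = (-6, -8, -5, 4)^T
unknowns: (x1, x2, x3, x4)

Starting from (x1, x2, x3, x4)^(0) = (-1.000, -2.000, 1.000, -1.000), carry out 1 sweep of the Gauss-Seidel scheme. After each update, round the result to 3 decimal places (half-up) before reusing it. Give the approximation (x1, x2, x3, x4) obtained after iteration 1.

Iteration 1:
  x1 = (-6 - (-4)·-2.000 - (4)·1.000 - (-1)·-1.000) / (13) = -1.462
  x2 = (-8 - (2)·-1.462 - (-2)·1.000 - (3)·-1.000) / (11) = -0.007
  x3 = (-5 - (3)·-1.462 - (-1)·-0.007 - (-4)·-1.000) / (11) = -0.420
  x4 = (4 - (-1)·-1.462 - (3)·-0.007 - (-1)·-0.420) / (9) = 0.238

(-1.462, -0.007, -0.420, 0.238)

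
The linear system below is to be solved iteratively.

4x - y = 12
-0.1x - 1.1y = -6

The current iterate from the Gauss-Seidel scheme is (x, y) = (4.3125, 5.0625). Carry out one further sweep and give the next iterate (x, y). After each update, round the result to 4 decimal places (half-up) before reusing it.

(4.2656, 5.0668)

One sweep:
  x = (12 - (-1)·5.0625) / (4) = 4.2656
  y = (-6 - (-0.1)·4.2656) / (-1.1) = 5.0668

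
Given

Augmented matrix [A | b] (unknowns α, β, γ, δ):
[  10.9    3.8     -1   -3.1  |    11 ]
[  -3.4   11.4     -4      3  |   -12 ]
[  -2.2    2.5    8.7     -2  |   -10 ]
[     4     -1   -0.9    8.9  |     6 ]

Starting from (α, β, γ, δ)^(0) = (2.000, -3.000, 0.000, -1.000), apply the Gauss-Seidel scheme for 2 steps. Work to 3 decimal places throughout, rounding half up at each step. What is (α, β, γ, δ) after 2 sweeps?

(0.954, -1.006, -0.674, 0.064)

Iteration 1:
  α = (11 - (3.8)·-3.000 - (-1)·0.000 - (-3.1)·-1.000) / (10.9) = 1.771
  β = (-12 - (-3.4)·1.771 - (-4)·0.000 - (3)·-1.000) / (11.4) = -0.261
  γ = (-10 - (-2.2)·1.771 - (2.5)·-0.261 - (-2)·-1.000) / (8.7) = -0.856
  δ = (6 - (4)·1.771 - (-1)·-0.261 - (-0.9)·-0.856) / (8.9) = -0.238
Iteration 2:
  α = (11 - (3.8)·-0.261 - (-1)·-0.856 - (-3.1)·-0.238) / (10.9) = 0.954
  β = (-12 - (-3.4)·0.954 - (-4)·-0.856 - (3)·-0.238) / (11.4) = -1.006
  γ = (-10 - (-2.2)·0.954 - (2.5)·-1.006 - (-2)·-0.238) / (8.7) = -0.674
  δ = (6 - (4)·0.954 - (-1)·-1.006 - (-0.9)·-0.674) / (8.9) = 0.064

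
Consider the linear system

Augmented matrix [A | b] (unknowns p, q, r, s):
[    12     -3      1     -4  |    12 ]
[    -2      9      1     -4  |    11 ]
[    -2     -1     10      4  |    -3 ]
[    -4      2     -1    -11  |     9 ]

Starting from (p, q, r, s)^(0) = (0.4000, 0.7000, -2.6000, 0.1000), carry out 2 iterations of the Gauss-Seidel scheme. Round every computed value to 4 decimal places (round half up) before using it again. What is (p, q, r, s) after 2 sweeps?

Iteration 1:
  p = (12 - (-3)·0.7000 - (1)·-2.6000 - (-4)·0.1000) / (12) = 1.4250
  q = (11 - (-2)·1.4250 - (1)·-2.6000 - (-4)·0.1000) / (9) = 1.8722
  r = (-3 - (-2)·1.4250 - (-1)·1.8722 - (4)·0.1000) / (10) = 0.1322
  s = (9 - (-4)·1.4250 - (2)·1.8722 - (-1)·0.1322) / (-11) = -1.0080
Iteration 2:
  p = (12 - (-3)·1.8722 - (1)·0.1322 - (-4)·-1.0080) / (12) = 1.1210
  q = (11 - (-2)·1.1210 - (1)·0.1322 - (-4)·-1.0080) / (9) = 1.0086
  r = (-3 - (-2)·1.1210 - (-1)·1.0086 - (4)·-1.0080) / (10) = 0.4283
  s = (9 - (-4)·1.1210 - (2)·1.0086 - (-1)·0.4283) / (-11) = -1.0814

(1.1210, 1.0086, 0.4283, -1.0814)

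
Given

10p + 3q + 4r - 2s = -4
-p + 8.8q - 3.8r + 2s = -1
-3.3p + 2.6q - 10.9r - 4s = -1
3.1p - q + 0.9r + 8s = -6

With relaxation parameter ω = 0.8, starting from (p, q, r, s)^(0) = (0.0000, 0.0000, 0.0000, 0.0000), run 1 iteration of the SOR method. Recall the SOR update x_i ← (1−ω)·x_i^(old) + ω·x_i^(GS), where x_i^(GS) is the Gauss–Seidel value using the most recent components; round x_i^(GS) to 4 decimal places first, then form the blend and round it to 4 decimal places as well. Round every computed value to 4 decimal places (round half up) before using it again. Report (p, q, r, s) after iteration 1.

Iteration 1:
  p: GS value = (-4 - (3)·0.0000 - (4)·0.0000 - (-2)·0.0000) / (10) = -0.4000;  p ← (1−ω)·0.0000 + ω·-0.4000 = -0.3200
  q: GS value = (-1 - (-1)·-0.3200 - (-3.8)·0.0000 - (2)·0.0000) / (8.8) = -0.1500;  q ← (1−ω)·0.0000 + ω·-0.1500 = -0.1200
  r: GS value = (-1 - (-3.3)·-0.3200 - (2.6)·-0.1200 - (-4)·0.0000) / (-10.9) = 0.1600;  r ← (1−ω)·0.0000 + ω·0.1600 = 0.1280
  s: GS value = (-6 - (3.1)·-0.3200 - (-1)·-0.1200 - (0.9)·0.1280) / (8) = -0.6554;  s ← (1−ω)·0.0000 + ω·-0.6554 = -0.5243

(-0.3200, -0.1200, 0.1280, -0.5243)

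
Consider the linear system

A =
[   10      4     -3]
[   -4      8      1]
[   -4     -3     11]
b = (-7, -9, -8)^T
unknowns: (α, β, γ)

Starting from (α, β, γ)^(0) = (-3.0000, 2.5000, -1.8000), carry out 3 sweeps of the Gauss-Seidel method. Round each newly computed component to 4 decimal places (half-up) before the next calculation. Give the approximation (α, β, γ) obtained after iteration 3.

Iteration 1:
  α = (-7 - (4)·2.5000 - (-3)·-1.8000) / (10) = -2.2400
  β = (-9 - (-4)·-2.2400 - (1)·-1.8000) / (8) = -2.0200
  γ = (-8 - (-4)·-2.2400 - (-3)·-2.0200) / (11) = -2.0927
Iteration 2:
  α = (-7 - (4)·-2.0200 - (-3)·-2.0927) / (10) = -0.5198
  β = (-9 - (-4)·-0.5198 - (1)·-2.0927) / (8) = -1.1233
  γ = (-8 - (-4)·-0.5198 - (-3)·-1.1233) / (11) = -1.2226
Iteration 3:
  α = (-7 - (4)·-1.1233 - (-3)·-1.2226) / (10) = -0.6175
  β = (-9 - (-4)·-0.6175 - (1)·-1.2226) / (8) = -1.2809
  γ = (-8 - (-4)·-0.6175 - (-3)·-1.2809) / (11) = -1.3012

(-0.6175, -1.2809, -1.3012)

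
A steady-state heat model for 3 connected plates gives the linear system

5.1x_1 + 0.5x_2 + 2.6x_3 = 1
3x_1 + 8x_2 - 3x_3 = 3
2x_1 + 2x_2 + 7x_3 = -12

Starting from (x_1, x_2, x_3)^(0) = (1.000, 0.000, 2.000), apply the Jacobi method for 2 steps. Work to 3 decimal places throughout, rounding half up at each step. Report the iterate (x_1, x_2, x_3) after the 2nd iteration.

(1.142, -0.066, -1.693)

Iteration 1:
  x_1 = (1 - (0.5)·0.000 - (2.6)·2.000) / (5.1) = -0.824
  x_2 = (3 - (3)·1.000 - (-3)·2.000) / (8) = 0.750
  x_3 = (-12 - (2)·1.000 - (2)·0.000) / (7) = -2.000
Iteration 2:
  x_1 = (1 - (0.5)·0.750 - (2.6)·-2.000) / (5.1) = 1.142
  x_2 = (3 - (3)·-0.824 - (-3)·-2.000) / (8) = -0.066
  x_3 = (-12 - (2)·-0.824 - (2)·0.750) / (7) = -1.693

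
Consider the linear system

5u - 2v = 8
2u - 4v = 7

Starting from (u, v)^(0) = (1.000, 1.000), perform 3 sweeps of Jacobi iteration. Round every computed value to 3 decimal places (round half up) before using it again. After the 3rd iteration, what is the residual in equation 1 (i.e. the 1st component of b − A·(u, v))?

-0.900

Iteration 1:
  u = (8 - (-2)·1.000) / (5) = 2.000
  v = (7 - (2)·1.000) / (-4) = -1.250
Iteration 2:
  u = (8 - (-2)·-1.250) / (5) = 1.100
  v = (7 - (2)·2.000) / (-4) = -0.750
Iteration 3:
  u = (8 - (-2)·-0.750) / (5) = 1.300
  v = (7 - (2)·1.100) / (-4) = -1.200
Residual b − A·x = (-0.900, -0.400)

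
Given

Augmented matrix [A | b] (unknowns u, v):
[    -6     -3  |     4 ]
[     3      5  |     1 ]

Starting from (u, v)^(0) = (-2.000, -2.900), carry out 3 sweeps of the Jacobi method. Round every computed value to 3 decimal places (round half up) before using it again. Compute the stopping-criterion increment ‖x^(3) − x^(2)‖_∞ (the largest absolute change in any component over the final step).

Iteration 1:
  u = (4 - (-3)·-2.900) / (-6) = 0.783
  v = (1 - (3)·-2.000) / (5) = 1.400
Iteration 2:
  u = (4 - (-3)·1.400) / (-6) = -1.367
  v = (1 - (3)·0.783) / (5) = -0.270
Iteration 3:
  u = (4 - (-3)·-0.270) / (-6) = -0.532
  v = (1 - (3)·-1.367) / (5) = 1.020
Change: (0.835, 1.290) → max |·| = 1.290

1.290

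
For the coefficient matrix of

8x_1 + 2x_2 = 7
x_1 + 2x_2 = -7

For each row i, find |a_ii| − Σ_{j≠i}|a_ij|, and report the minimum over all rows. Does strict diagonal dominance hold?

row 1: |8| − (2) = 6
row 2: |2| − (1) = 1
minimum over rows = 1 → strictly diagonally dominant (convergence guaranteed)

1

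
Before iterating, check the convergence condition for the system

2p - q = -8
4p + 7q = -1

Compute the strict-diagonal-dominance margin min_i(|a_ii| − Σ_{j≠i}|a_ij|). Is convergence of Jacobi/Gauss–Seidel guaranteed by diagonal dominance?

row 1: |2| − (1) = 1
row 2: |7| − (4) = 3
minimum over rows = 1 → strictly diagonally dominant (convergence guaranteed)

1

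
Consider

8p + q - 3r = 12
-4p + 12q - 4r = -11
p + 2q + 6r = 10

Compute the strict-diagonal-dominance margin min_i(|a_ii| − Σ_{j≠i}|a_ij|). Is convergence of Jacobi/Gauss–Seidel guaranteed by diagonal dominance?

row 1: |8| − (1+3) = 4
row 2: |12| − (4+4) = 4
row 3: |6| − (1+2) = 3
minimum over rows = 3 → strictly diagonally dominant (convergence guaranteed)

3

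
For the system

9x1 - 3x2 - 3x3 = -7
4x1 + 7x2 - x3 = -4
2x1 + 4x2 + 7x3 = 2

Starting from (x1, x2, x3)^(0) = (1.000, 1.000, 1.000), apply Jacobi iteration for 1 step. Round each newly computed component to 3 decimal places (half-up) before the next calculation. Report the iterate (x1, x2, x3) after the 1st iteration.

(-0.111, -1.000, -0.571)

Iteration 1:
  x1 = (-7 - (-3)·1.000 - (-3)·1.000) / (9) = -0.111
  x2 = (-4 - (4)·1.000 - (-1)·1.000) / (7) = -1.000
  x3 = (2 - (2)·1.000 - (4)·1.000) / (7) = -0.571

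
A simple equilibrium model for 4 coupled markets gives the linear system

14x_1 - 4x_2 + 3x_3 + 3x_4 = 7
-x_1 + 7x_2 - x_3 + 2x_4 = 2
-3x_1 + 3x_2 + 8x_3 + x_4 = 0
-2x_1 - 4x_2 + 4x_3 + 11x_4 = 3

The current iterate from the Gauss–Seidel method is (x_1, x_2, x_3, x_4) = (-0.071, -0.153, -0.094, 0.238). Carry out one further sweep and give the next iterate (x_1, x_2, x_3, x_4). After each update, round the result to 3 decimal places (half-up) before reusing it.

One sweep:
  x_1 = (7 - (-4)·-0.153 - (3)·-0.094 - (3)·0.238) / (14) = 0.425
  x_2 = (2 - (-1)·0.425 - (-1)·-0.094 - (2)·0.238) / (7) = 0.265
  x_3 = (0 - (-3)·0.425 - (3)·0.265 - (1)·0.238) / (8) = 0.030
  x_4 = (3 - (-2)·0.425 - (-4)·0.265 - (4)·0.030) / (11) = 0.435

(0.425, 0.265, 0.030, 0.435)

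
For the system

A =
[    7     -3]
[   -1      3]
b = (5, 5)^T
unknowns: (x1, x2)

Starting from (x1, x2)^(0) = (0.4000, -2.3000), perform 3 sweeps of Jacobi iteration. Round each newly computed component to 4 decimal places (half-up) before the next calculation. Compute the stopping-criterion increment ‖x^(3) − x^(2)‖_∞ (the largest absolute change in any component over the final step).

0.5857

Iteration 1:
  x1 = (5 - (-3)·-2.3000) / (7) = -0.2714
  x2 = (5 - (-1)·0.4000) / (3) = 1.8000
Iteration 2:
  x1 = (5 - (-3)·1.8000) / (7) = 1.4857
  x2 = (5 - (-1)·-0.2714) / (3) = 1.5762
Iteration 3:
  x1 = (5 - (-3)·1.5762) / (7) = 1.3898
  x2 = (5 - (-1)·1.4857) / (3) = 2.1619
Change: (-0.0959, 0.5857) → max |·| = 0.5857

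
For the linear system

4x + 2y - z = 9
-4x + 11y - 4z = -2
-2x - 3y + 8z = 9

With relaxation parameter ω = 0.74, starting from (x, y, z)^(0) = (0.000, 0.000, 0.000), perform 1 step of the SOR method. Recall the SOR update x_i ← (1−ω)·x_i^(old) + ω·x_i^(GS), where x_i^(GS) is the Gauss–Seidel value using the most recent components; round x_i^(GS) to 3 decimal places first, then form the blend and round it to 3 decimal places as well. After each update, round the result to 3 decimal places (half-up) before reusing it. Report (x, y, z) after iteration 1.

Iteration 1:
  x: GS value = (9 - (2)·0.000 - (-1)·0.000) / (4) = 2.250;  x ← (1−ω)·0.000 + ω·2.250 = 1.665
  y: GS value = (-2 - (-4)·1.665 - (-4)·0.000) / (11) = 0.424;  y ← (1−ω)·0.000 + ω·0.424 = 0.314
  z: GS value = (9 - (-2)·1.665 - (-3)·0.314) / (8) = 1.659;  z ← (1−ω)·0.000 + ω·1.659 = 1.228

(1.665, 0.314, 1.228)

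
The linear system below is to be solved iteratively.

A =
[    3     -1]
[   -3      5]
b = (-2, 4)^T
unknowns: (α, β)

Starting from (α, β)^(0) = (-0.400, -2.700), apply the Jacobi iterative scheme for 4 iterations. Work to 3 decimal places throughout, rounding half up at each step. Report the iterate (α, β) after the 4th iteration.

Iteration 1:
  α = (-2 - (-1)·-2.700) / (3) = -1.567
  β = (4 - (-3)·-0.400) / (5) = 0.560
Iteration 2:
  α = (-2 - (-1)·0.560) / (3) = -0.480
  β = (4 - (-3)·-1.567) / (5) = -0.140
Iteration 3:
  α = (-2 - (-1)·-0.140) / (3) = -0.713
  β = (4 - (-3)·-0.480) / (5) = 0.512
Iteration 4:
  α = (-2 - (-1)·0.512) / (3) = -0.496
  β = (4 - (-3)·-0.713) / (5) = 0.372

(-0.496, 0.372)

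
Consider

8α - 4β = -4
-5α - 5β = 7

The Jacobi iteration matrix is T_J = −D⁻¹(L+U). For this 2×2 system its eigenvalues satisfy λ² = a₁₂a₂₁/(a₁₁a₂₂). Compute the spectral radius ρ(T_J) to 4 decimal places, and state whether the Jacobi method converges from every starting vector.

a₁₂a₂₁/(a₁₁a₂₂) = (-4)·(-5) / ((8)·(-5)) = -0.500000
ρ = √|-0.500000| = √0.500000 = 0.7071
ρ < 1, so Jacobi converges

0.7071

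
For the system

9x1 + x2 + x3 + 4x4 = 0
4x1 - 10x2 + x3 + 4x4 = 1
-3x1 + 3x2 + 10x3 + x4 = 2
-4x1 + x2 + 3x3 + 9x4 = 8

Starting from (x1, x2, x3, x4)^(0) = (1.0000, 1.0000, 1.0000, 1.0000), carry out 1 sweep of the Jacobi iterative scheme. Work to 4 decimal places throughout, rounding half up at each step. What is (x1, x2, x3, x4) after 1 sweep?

(-0.6667, 0.8000, 0.1000, 0.8889)

Iteration 1:
  x1 = (0 - (1)·1.0000 - (1)·1.0000 - (4)·1.0000) / (9) = -0.6667
  x2 = (1 - (4)·1.0000 - (1)·1.0000 - (4)·1.0000) / (-10) = 0.8000
  x3 = (2 - (-3)·1.0000 - (3)·1.0000 - (1)·1.0000) / (10) = 0.1000
  x4 = (8 - (-4)·1.0000 - (1)·1.0000 - (3)·1.0000) / (9) = 0.8889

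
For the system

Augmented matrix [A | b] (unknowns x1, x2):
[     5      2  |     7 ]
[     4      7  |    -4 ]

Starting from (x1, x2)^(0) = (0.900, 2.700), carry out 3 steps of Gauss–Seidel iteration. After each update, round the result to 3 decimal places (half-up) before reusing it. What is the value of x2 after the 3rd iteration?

Iteration 1:
  x1 = (7 - (2)·2.700) / (5) = 0.320
  x2 = (-4 - (4)·0.320) / (7) = -0.754
Iteration 2:
  x1 = (7 - (2)·-0.754) / (5) = 1.702
  x2 = (-4 - (4)·1.702) / (7) = -1.544
Iteration 3:
  x1 = (7 - (2)·-1.544) / (5) = 2.018
  x2 = (-4 - (4)·2.018) / (7) = -1.725

-1.725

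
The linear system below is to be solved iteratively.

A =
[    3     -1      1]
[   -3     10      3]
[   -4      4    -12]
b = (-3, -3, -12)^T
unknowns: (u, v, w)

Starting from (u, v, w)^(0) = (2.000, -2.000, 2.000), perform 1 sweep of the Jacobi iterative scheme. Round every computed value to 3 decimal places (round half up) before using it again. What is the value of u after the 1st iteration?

-2.333

Iteration 1:
  u = (-3 - (-1)·-2.000 - (1)·2.000) / (3) = -2.333
  v = (-3 - (-3)·2.000 - (3)·2.000) / (10) = -0.300
  w = (-12 - (-4)·2.000 - (4)·-2.000) / (-12) = -0.333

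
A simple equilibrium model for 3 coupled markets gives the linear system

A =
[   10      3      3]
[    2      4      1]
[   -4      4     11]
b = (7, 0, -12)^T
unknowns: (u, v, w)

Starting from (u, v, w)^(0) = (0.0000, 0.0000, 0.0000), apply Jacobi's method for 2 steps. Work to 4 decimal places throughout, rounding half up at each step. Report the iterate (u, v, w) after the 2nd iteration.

Iteration 1:
  u = (7 - (3)·0.0000 - (3)·0.0000) / (10) = 0.7000
  v = (0 - (2)·0.0000 - (1)·0.0000) / (4) = 0.0000
  w = (-12 - (-4)·0.0000 - (4)·0.0000) / (11) = -1.0909
Iteration 2:
  u = (7 - (3)·0.0000 - (3)·-1.0909) / (10) = 1.0273
  v = (0 - (2)·0.7000 - (1)·-1.0909) / (4) = -0.0773
  w = (-12 - (-4)·0.7000 - (4)·0.0000) / (11) = -0.8364

(1.0273, -0.0773, -0.8364)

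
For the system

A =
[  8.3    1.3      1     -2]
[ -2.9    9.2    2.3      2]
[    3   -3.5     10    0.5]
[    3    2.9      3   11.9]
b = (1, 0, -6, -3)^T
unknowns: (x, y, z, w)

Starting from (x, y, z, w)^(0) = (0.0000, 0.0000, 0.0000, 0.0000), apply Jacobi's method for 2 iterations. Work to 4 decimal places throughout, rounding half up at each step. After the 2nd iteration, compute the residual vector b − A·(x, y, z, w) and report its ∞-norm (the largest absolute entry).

Iteration 1:
  x = (1 - (1.3)·0.0000 - (1)·0.0000 - (-2)·0.0000) / (8.3) = 0.1205
  y = (0 - (-2.9)·0.0000 - (2.3)·0.0000 - (2)·0.0000) / (9.2) = 0.0000
  z = (-6 - (3)·0.0000 - (-3.5)·0.0000 - (0.5)·0.0000) / (10) = -0.6000
  w = (-3 - (3)·0.0000 - (2.9)·0.0000 - (3)·0.0000) / (11.9) = -0.2521
Iteration 2:
  x = (1 - (1.3)·0.0000 - (1)·-0.6000 - (-2)·-0.2521) / (8.3) = 0.1320
  y = (0 - (-2.9)·0.1205 - (2.3)·-0.6000 - (2)·-0.2521) / (9.2) = 0.2428
  z = (-6 - (3)·0.1205 - (-3.5)·0.0000 - (0.5)·-0.2521) / (10) = -0.6235
  w = (-3 - (3)·0.1205 - (2.9)·0.0000 - (3)·-0.6000) / (11.9) = -0.1312
Residual b − A·x = (-0.0501, -0.1545, 0.7544, -0.6683); ∞-norm = 0.7544

0.7544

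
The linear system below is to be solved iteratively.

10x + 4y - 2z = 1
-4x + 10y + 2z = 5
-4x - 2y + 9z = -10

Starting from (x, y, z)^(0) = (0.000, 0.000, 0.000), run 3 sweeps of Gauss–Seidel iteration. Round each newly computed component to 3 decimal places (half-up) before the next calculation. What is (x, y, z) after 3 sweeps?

(-0.351, 0.584, -1.137)

Iteration 1:
  x = (1 - (4)·0.000 - (-2)·0.000) / (10) = 0.100
  y = (5 - (-4)·0.100 - (2)·0.000) / (10) = 0.540
  z = (-10 - (-4)·0.100 - (-2)·0.540) / (9) = -0.947
Iteration 2:
  x = (1 - (4)·0.540 - (-2)·-0.947) / (10) = -0.305
  y = (5 - (-4)·-0.305 - (2)·-0.947) / (10) = 0.567
  z = (-10 - (-4)·-0.305 - (-2)·0.567) / (9) = -1.121
Iteration 3:
  x = (1 - (4)·0.567 - (-2)·-1.121) / (10) = -0.351
  y = (5 - (-4)·-0.351 - (2)·-1.121) / (10) = 0.584
  z = (-10 - (-4)·-0.351 - (-2)·0.584) / (9) = -1.137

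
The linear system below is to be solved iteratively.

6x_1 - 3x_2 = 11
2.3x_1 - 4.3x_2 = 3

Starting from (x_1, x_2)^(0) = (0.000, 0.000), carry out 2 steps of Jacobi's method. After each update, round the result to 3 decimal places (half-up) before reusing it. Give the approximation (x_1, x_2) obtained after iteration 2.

(1.484, 0.283)

Iteration 1:
  x_1 = (11 - (-3)·0.000) / (6) = 1.833
  x_2 = (3 - (2.3)·0.000) / (-4.3) = -0.698
Iteration 2:
  x_1 = (11 - (-3)·-0.698) / (6) = 1.484
  x_2 = (3 - (2.3)·1.833) / (-4.3) = 0.283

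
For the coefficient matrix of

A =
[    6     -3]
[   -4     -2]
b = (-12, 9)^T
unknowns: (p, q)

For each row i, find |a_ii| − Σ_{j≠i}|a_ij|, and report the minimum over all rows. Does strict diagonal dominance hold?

row 1: |6| − (3) = 3
row 2: |-2| − (4) = -2
minimum over rows = -2 → not strictly diagonally dominant

-2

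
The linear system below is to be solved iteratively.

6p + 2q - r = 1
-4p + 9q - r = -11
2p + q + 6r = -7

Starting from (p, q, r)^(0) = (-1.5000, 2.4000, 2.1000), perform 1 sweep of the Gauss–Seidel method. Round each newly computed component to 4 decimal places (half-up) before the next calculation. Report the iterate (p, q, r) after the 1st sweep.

Iteration 1:
  p = (1 - (2)·2.4000 - (-1)·2.1000) / (6) = -0.2833
  q = (-11 - (-4)·-0.2833 - (-1)·2.1000) / (9) = -1.1148
  r = (-7 - (2)·-0.2833 - (1)·-1.1148) / (6) = -0.8864

(-0.2833, -1.1148, -0.8864)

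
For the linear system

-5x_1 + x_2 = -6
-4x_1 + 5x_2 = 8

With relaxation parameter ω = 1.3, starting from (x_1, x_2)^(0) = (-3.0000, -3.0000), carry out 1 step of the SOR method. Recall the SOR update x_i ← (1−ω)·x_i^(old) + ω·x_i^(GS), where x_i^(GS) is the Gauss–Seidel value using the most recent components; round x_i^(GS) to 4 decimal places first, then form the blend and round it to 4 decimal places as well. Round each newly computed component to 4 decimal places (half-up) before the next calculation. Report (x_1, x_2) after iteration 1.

(1.6800, 4.7272)

Iteration 1:
  x_1: GS value = (-6 - (1)·-3.0000) / (-5) = 0.6000;  x_1 ← (1−ω)·-3.0000 + ω·0.6000 = 1.6800
  x_2: GS value = (8 - (-4)·1.6800) / (5) = 2.9440;  x_2 ← (1−ω)·-3.0000 + ω·2.9440 = 4.7272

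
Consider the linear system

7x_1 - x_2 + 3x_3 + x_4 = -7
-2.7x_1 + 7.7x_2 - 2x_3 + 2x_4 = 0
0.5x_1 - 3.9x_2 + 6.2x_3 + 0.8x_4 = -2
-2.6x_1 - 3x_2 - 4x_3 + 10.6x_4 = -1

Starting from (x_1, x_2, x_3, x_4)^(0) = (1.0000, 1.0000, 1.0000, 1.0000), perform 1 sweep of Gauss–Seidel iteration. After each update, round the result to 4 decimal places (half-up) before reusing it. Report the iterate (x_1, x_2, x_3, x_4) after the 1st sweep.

(-1.4286, -0.5009, -0.6515, -0.8324)

Iteration 1:
  x_1 = (-7 - (-1)·1.0000 - (3)·1.0000 - (1)·1.0000) / (7) = -1.4286
  x_2 = (0 - (-2.7)·-1.4286 - (-2)·1.0000 - (2)·1.0000) / (7.7) = -0.5009
  x_3 = (-2 - (0.5)·-1.4286 - (-3.9)·-0.5009 - (0.8)·1.0000) / (6.2) = -0.6515
  x_4 = (-1 - (-2.6)·-1.4286 - (-3)·-0.5009 - (-4)·-0.6515) / (10.6) = -0.8324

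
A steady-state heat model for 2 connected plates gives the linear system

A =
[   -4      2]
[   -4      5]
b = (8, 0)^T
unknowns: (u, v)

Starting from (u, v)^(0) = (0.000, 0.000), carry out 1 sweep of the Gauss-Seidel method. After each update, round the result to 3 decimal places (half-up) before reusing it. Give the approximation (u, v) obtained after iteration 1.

(-2.000, -1.600)

Iteration 1:
  u = (8 - (2)·0.000) / (-4) = -2.000
  v = (0 - (-4)·-2.000) / (5) = -1.600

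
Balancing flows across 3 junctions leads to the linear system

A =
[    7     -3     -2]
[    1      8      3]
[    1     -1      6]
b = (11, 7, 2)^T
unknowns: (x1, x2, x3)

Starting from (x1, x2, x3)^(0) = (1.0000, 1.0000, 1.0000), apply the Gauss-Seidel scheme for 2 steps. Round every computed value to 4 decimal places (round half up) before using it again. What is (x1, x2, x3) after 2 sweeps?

Iteration 1:
  x1 = (11 - (-3)·1.0000 - (-2)·1.0000) / (7) = 2.2857
  x2 = (7 - (1)·2.2857 - (3)·1.0000) / (8) = 0.2143
  x3 = (2 - (1)·2.2857 - (-1)·0.2143) / (6) = -0.0119
Iteration 2:
  x1 = (11 - (-3)·0.2143 - (-2)·-0.0119) / (7) = 1.6599
  x2 = (7 - (1)·1.6599 - (3)·-0.0119) / (8) = 0.6720
  x3 = (2 - (1)·1.6599 - (-1)·0.6720) / (6) = 0.1687

(1.6599, 0.6720, 0.1687)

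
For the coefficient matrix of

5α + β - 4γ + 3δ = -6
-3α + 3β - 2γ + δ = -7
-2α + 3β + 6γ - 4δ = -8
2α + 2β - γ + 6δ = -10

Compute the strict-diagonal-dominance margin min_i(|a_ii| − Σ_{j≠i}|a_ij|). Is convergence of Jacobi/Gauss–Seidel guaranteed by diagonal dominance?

row 1: |5| − (1+4+3) = -3
row 2: |3| − (3+2+1) = -3
row 3: |6| − (2+3+4) = -3
row 4: |6| − (2+2+1) = 1
minimum over rows = -3 → not strictly diagonally dominant

-3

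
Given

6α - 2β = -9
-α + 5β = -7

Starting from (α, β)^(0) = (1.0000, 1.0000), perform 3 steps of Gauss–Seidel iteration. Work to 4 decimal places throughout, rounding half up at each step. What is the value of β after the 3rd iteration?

-1.8206

Iteration 1:
  α = (-9 - (-2)·1.0000) / (6) = -1.1667
  β = (-7 - (-1)·-1.1667) / (5) = -1.6333
Iteration 2:
  α = (-9 - (-2)·-1.6333) / (6) = -2.0444
  β = (-7 - (-1)·-2.0444) / (5) = -1.8089
Iteration 3:
  α = (-9 - (-2)·-1.8089) / (6) = -2.1030
  β = (-7 - (-1)·-2.1030) / (5) = -1.8206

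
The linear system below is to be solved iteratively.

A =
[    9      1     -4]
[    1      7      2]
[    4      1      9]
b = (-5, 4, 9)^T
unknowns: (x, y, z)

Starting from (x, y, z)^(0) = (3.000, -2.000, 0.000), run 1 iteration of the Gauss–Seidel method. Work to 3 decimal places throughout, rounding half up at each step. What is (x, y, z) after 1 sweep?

(-0.333, 0.619, 1.079)

Iteration 1:
  x = (-5 - (1)·-2.000 - (-4)·0.000) / (9) = -0.333
  y = (4 - (1)·-0.333 - (2)·0.000) / (7) = 0.619
  z = (9 - (4)·-0.333 - (1)·0.619) / (9) = 1.079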